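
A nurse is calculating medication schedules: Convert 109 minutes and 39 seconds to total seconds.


Minutes: 109
Extra seconds: 39
Seconds per minute: 60
Minutes to seconds: 109 x 60 = 6540
Total: 6540 + 39 = 6579

6579


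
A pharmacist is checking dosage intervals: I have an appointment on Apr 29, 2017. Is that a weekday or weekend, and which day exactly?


Date: 2017-04-29
January 1, 2017 is a Sunday
Day of year: 119
Offset from Jan 1: 118 days
118 mod 7 = 6
Result: Saturday

Saturday


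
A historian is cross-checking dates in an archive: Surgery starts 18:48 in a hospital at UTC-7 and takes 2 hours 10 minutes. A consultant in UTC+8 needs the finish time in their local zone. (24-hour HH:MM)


Start: 18:48 in UTC-7
Step 1 - add duration:
  minutes: 48 + 10 = 58
  hours: 18 + 2 + 0 = 20
  end in UTC-7: 20:58
Step 2 - convert UTC-7 -> UTC+8:
  offset difference: 8 - (-7) = 15 hours
  20 + (15) = 35 -> mod 24 = 11
Result: 11:58 in UTC+8

11:58


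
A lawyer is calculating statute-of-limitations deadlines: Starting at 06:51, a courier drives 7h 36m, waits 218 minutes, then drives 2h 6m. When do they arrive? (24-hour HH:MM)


Depart: 06:51
Leg 1: +456 min -> 14:27
Layover: +218 min -> 18:05
Leg 2: +126 min -> 20:11
Total travel: 800 minutes = 13h 20m
Arrival: 20:11

20:11


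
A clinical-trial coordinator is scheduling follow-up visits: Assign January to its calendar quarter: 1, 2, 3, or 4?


Month: January (month 1)
Q1: January-March (months 1-3)
Q2: April-June (months 4-6)
Q3: July-September (months 7-9)
Q4: October-December (months 10-12)
Month 1 falls in Q1

1


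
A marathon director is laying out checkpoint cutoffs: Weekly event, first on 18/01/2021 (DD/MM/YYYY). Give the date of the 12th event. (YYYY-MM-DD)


First occurrence: 2021-01-18 (occurrence 1)
Each occurrence is 7 days after the previous.
Occurrence 12 is 11 weeks after the first.
11 weeks = 77 days
2021-01-18 + 77 days = 2021-04-05

2021-04-05


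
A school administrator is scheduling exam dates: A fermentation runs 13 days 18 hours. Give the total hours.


Days: 13
Extra hours: 18
Hours per day: 24
Days to hours: 13 x 24 = 312
Total: 312 + 18 = 330

330


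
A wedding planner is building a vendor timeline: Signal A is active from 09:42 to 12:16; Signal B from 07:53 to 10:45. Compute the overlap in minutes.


Interval A: [582, 736] minutes from midnight
Interval B: [473, 645] minutes from midnight
Overlap start = max(582, 473) = 582
Overlap end = min(736, 645) = 645
Overlap = 645 - 582 = 63 minutes

63


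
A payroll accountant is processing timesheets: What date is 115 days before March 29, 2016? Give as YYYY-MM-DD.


Start: 2016-03-29
Subtracting 115 days
Days already passed in March: 29
After going back through March: 86 more days to subtract
February 2016: 29 days, 57 remaining
January 2016: 31 days, 26 remaining
December 2015 has 31 days, need 26
Result: 2015-12-05

2015-12-05


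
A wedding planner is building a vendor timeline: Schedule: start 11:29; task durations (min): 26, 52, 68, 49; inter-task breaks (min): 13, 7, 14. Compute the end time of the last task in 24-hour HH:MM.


Start: 11:29 = 689 min from midnight
  after task 1 (26 min): 11:55
  after break (13 min): 12:08
  after task 2 (52 min): 13:00
  after break (7 min): 13:07
  after task 3 (68 min): 14:15
  after break (14 min): 14:29
  after task 4 (49 min): 15:18
Total elapsed: 229 minutes
End time: 15:18

15:18


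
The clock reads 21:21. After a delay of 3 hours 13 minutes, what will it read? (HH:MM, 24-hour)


Start time: 21:21
Adding: 3 hours 13 minutes
Minutes: 21 + 13 = 34
Hours: 21 + 3 + 0 = 24
Hour wraparound: 24 mod 24 = 0
Result: 00:34

00:34


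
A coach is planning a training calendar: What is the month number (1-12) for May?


Calendar month order:
4. April
5. May <--
6. June
May is month number 5

5


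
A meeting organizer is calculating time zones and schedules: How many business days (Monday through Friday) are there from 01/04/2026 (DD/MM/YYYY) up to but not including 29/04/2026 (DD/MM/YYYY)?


Start: 2026-04-01 (Wednesday)
End (exclusive): 2026-04-29 (Wednesday)
Total calendar days: 28
Full weeks: 28 // 7 = 4 -> 20 weekdays
Remaining 0 days starting on Wednesday:
Total business days: 20 + 0 = 20

20


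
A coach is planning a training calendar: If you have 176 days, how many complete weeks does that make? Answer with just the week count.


Total days: 176
Days per week: 7
Division: 176 / 7 = 25 remainder 1
Complete weeks: 25
Remaining days: 1

25


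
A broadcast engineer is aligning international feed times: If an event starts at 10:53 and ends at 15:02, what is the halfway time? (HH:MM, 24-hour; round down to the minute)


Start time: 10:53 = 653 minutes from midnight
End time: 15:02 = 902 minutes from midnight
Sum: 653 + 902 = 1555
Midpoint: 1555 / 2 = 777 minutes
Convert: 777 / 60 = 12 hours, 57 minutes
Result: 12:57

12:57


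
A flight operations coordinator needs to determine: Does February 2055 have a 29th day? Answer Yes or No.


Year: 2055
Divisible by 4? 2055 / 4 = 513.75 -> No
Not divisible by 4, so NOT a leap year

No


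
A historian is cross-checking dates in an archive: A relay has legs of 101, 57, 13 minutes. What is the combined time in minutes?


Durations: 101, 57, 13
Running sum: 101
+ 57 = 158
+ 13 = 171
Total duration: 171 minutes
That is 2 hours and 51 minutes

171


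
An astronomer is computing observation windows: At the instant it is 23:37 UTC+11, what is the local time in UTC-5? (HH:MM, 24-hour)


Local time: 23:37 at UTC+11 (offset 11h)
Target zone: UTC-5 (offset -5h)
Difference: -5 - (11) = -16 hours
Calculation: 23 + (-16) = 7
Result: 07:37

07:37


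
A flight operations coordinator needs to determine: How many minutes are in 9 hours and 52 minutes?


Hours: 9
Extra minutes: 52
Minutes per hour: 60
Hours to minutes: 9 x 60 = 540
Total: 540 + 52 = 592

592


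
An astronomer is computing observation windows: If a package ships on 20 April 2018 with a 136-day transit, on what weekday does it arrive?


Start: 2018-04-20 (Friday)
Step 1 - find target date: add 136 days
  2018-04-20 + 136 days = 2018-09-03
Step 2 - day of week:
  136 mod 7 = 3
  Friday + 3 days -> Monday
Result: Monday (2018-09-03)

Monday


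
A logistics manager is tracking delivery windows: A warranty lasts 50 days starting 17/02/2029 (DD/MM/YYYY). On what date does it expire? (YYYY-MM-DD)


Start: 2029-02-17
Adding 50 days
Days remaining in February: 11
After February: 39 days still to add
March 2029: 31 days, 8 remaining
April 2029 has 30 days, need 8
Result: 2029-04-08

2029-04-08


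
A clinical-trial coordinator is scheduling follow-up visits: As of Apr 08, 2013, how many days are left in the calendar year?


Start: April 08, 2013
End: December 31, 2013
Days left in April: 22
May: 31
June: 30
July: 31
August: 31
... plus remaining months
Sum of remaining months: 245
Total: 22 + 245 = 267

267


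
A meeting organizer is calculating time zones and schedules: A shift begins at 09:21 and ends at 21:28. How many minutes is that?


Start time: 09:21 = 561 minutes from midnight
End time: 21:28 = 1288 minutes from midnight
Difference: 1288 - 561 = 727 minutes
That is 12 hours and 7 minutes

727


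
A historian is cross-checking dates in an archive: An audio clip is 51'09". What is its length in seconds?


Minutes: 51
Seconds: 9
Convert minutes to seconds: 51 x 60 = 3060
Add remaining seconds: 3060 + 9 = 3069

3069


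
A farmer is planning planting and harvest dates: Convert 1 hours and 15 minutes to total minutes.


Hours: 1
Minutes: 15
Convert hours to minutes: 1 x 60 = 60
Add remaining minutes: 60 + 15 = 75

75


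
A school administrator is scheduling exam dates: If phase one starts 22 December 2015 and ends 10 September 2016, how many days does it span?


Start date: 2015-12-22
End date: 2016-09-10
Dec 2015: +10 days
Jan 2016: +31 days
Feb 2016: +29 days
... (7 more months)
Total: 263 days

263


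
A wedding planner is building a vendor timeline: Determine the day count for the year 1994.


Year: 1994
Check leap year rules:
Divisible by 4? No
1994 is not a leap year
Days: 365

365


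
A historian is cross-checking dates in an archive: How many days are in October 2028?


Month: October
Year: 2028
October is a 31-day month
Total: 31 days

31


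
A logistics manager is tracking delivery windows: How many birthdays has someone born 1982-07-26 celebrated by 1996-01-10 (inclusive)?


Birth: 1982-07-26
Reference: 1996-01-10
Year difference: 1996 - 1982 = 14
Has birthday (07-26) occurred by 01-10? No
Birthday not yet reached this year -> subtract 1
Age in full years: 13

13


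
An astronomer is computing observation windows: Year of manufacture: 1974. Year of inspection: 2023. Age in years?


Birth year: 1974
Current year: 2023
Age = current year - birth year
Age = 2023 - 1974 = 49

49


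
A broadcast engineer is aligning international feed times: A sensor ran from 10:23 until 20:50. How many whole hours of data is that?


Start: 10:23
End: 20:50
Hour difference: 20 - 10 = 10 hours
Minute difference: 50 - 23 = 27 minutes
Total minutes: 627
Complete hours: 627 / 60 = 10 (remainder 27)

10


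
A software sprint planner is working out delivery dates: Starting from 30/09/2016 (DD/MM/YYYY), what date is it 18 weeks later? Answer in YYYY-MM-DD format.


Start: 2016-09-30
Weeks to add: 18
Convert to days: 18 x 7 = 126 days
Add 126 days to 2016-09-30
Result: 2017-02-03

2017-02-03


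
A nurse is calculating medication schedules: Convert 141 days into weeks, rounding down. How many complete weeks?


Total days: 141
Days per week: 7
Division: 141 / 7 = 20 remainder 1
Complete weeks: 20
Remaining days: 1

20


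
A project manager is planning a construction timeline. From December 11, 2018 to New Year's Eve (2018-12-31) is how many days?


Start: December 11, 2018
End: December 31, 2018
Days left in December: 20
Total: 20 days

20


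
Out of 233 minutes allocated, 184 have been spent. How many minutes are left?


Total budget: 233 minutes
Time used: 184 minutes
Remaining: 233 - 184 = 49 minutes
Percent used: 79.0%
Percent remaining: 21.0%

49


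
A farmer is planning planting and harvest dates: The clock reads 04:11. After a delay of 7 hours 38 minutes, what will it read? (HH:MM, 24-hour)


Start time: 04:11
Adding: 7 hours 38 minutes
Minutes: 11 + 38 = 49
Hours: 4 + 7 + 0 = 11
Result: 11:49

11:49


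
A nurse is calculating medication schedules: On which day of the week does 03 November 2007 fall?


Date: 2007-11-03
January 1, 2007 is a Monday
Day of year: 307
Offset from Jan 1: 306 days
306 mod 7 = 5
Result: Saturday

Saturday


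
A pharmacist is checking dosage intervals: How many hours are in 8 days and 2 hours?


Days: 8
Extra hours: 2
Hours per day: 24
Days to hours: 8 x 24 = 192
Total: 192 + 2 = 194

194


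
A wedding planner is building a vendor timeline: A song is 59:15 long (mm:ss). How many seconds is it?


Minutes: 59
Extra seconds: 15
Seconds per minute: 60
Minutes to seconds: 59 x 60 = 3540
Total: 3540 + 15 = 3555

3555


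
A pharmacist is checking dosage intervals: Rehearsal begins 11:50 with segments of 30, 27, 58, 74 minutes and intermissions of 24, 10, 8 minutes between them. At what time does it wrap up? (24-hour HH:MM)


Start: 11:50 = 710 min from midnight
  after task 1 (30 min): 12:20
  after break (24 min): 12:44
  after task 2 (27 min): 13:11
  after break (10 min): 13:21
  after task 3 (58 min): 14:19
  after break (8 min): 14:27
  after task 4 (74 min): 15:41
Total elapsed: 231 minutes
End time: 15:41

15:41


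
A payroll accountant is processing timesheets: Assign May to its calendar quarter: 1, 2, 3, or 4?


Month: May (month 5)
Q1: January-March (months 1-3)
Q2: April-June (months 4-6)
Q3: July-September (months 7-9)
Q4: October-December (months 10-12)
Month 5 falls in Q2

2


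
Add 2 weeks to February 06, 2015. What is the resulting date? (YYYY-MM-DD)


Start: 2015-02-06
Weeks to add: 2
Convert to days: 2 x 7 = 14 days
Add 14 days to 2015-02-06
Result: 2015-02-20

2015-02-20


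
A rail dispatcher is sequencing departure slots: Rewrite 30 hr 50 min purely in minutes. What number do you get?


Hours: 30
Extra minutes: 50
Minutes per hour: 60
Hours to minutes: 30 x 60 = 1800
Total: 1800 + 50 = 1850

1850


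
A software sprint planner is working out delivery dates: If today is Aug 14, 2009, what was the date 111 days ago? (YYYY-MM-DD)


Start: 2009-08-14
Subtracting 111 days
Days already passed in August: 14
After going back through August: 97 more days to subtract
July 2009: 31 days, 66 remaining
June 2009: 30 days, 36 remaining
May 2009: 31 days, 5 remaining
April 2009 has 30 days, need 5
Result: 2009-04-25

2009-04-25


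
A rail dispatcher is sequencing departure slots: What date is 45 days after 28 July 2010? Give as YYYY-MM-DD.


Start: 2010-07-28
Adding 45 days
Days remaining in July: 3
After July: 42 days still to add
August 2010: 31 days, 11 remaining
September 2010 has 30 days, need 11
Result: 2010-09-11

2010-09-11


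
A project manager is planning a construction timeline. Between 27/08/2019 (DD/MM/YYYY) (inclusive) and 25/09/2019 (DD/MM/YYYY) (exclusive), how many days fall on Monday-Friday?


Start: 2019-08-27 (Tuesday)
End (exclusive): 2019-09-25 (Wednesday)
Total calendar days: 29
Full weeks: 29 // 7 = 4 -> 20 weekdays
Remaining 1 days starting on Tuesday:
  Tue(w) -> 1 weekdays
Total business days: 20 + 1 = 21

21


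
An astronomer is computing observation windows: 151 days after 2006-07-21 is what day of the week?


Start: 2006-07-21 (Friday)
Step 1 - find target date: add 151 days
  2006-07-21 + 151 days = 2006-12-19
Step 2 - day of week:
  151 mod 7 = 4
  Friday + 4 days -> Tuesday
Result: Tuesday (2006-12-19)

Tuesday


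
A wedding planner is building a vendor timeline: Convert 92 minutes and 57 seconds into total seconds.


Minutes: 92
Seconds: 57
Convert minutes to seconds: 92 x 60 = 5520
Add remaining seconds: 5520 + 57 = 5577

5577


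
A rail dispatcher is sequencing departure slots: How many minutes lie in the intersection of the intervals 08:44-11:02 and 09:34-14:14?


Interval A: [524, 662] minutes from midnight
Interval B: [574, 854] minutes from midnight
Overlap start = max(524, 574) = 574
Overlap end = min(662, 854) = 662
Overlap = 662 - 574 = 88 minutes

88


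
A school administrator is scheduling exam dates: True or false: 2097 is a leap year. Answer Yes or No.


Year: 2097
Divisible by 4? 2097 / 4 = 524.25 -> No
Not divisible by 4, so NOT a leap year

No


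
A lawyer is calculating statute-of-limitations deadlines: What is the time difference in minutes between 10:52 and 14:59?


Start time: 10:52 = 652 minutes from midnight
End time: 14:59 = 899 minutes from midnight
Difference: 899 - 652 = 247 minutes
That is 4 hours and 7 minutes

247


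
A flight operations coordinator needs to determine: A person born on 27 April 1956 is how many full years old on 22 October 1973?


Birth: 1956-04-27
Reference: 1973-10-22
Year difference: 1973 - 1956 = 17
Has birthday (04-27) occurred by 10-22? Yes
Age in full years: 17

17


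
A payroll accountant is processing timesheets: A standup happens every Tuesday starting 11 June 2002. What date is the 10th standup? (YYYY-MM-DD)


First occurrence: 2002-06-11 (occurrence 1)
Each occurrence is 7 days after the previous.
Occurrence 10 is 9 weeks after the first.
9 weeks = 63 days
2002-06-11 + 63 days = 2002-08-13

2002-08-13


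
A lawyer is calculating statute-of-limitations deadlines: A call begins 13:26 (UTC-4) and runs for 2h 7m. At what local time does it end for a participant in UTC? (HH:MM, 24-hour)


Start: 13:26 in UTC-4
Step 1 - add duration:
  minutes: 26 + 7 = 33
  hours: 13 + 2 + 0 = 15
  end in UTC-4: 15:33
Step 2 - convert UTC-4 -> UTC:
  offset difference: 0 - (-4) = 4 hours
  15 + (4) = 19 -> mod 24 = 19
Result: 19:33 in UTC

19:33


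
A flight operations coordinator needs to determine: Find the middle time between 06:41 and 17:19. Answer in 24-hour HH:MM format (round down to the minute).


Start time: 06:41 = 401 minutes from midnight
End time: 17:19 = 1039 minutes from midnight
Sum: 401 + 1039 = 1440
Midpoint: 1440 / 2 = 720 minutes
Convert: 720 / 60 = 12 hours, 0 minutes
Result: 12:00

12:00


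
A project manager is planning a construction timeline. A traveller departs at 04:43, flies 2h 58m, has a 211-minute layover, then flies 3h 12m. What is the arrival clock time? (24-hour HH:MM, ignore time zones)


Depart: 04:43
Leg 1: +178 min -> 07:41
Layover: +211 min -> 11:12
Leg 2: +192 min -> 14:24
Total travel: 581 minutes = 9h 41m
Arrival: 14:24

14:24


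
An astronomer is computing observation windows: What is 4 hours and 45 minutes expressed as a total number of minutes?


Hours: 4
Minutes: 45
Convert hours to minutes: 4 x 60 = 240
Add remaining minutes: 240 + 45 = 285

285


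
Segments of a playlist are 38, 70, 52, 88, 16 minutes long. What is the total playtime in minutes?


Durations: 38, 70, 52, 88, 16
Running sum: 38
+ 70 = 108
+ 52 = 160
+ 88 = 248
+ 16 = 264
Total duration: 264 minutes
That is 4 hours and 24 minutes

264


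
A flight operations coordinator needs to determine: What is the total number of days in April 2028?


Month: April
Year: 2028
April is a 30-day month
Total: 30 days

30


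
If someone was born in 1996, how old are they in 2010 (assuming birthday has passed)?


Birth year: 1996
Current year: 2010
Age = current year - birth year
Age = 2010 - 1996 = 14

14


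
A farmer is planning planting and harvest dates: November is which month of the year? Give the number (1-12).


Calendar month order:
10. October
11. November <--
12. December
November is month number 11

11


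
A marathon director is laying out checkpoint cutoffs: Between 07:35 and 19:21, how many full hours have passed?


Start: 07:35
End: 19:21
Hour difference: 19 - 7 = 12 hours
Minute difference: 21 - 35 = -14 minutes
Total minutes: 706
Complete hours: 706 / 60 = 11 (remainder 46)

11


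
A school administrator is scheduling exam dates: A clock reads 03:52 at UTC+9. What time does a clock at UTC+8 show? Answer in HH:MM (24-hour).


Local time: 03:52 at UTC+9 (offset 9h)
Target zone: UTC+8 (offset 8h)
Difference: 8 - (9) = -1 hours
Calculation: 3 + (-1) = 2
Result: 02:52

02:52


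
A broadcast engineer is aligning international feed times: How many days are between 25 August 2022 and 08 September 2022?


Start date: 2022-08-25
End date: 2022-09-08
Aug 2022: +7 days
Sep 2022: +7 days
Total: 14 days

14


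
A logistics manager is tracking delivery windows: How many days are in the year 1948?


Year: 1948
Check leap year rules:
Divisible by 4? Yes
Divisible by 100? No
1948 is a leap year
Days: 366

366


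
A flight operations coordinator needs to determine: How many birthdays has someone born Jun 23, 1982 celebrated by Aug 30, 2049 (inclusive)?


Birth: 1982-06-23
Reference: 2049-08-30
Year difference: 2049 - 1982 = 67
Has birthday (06-23) occurred by 08-30? Yes
Age in full years: 67

67


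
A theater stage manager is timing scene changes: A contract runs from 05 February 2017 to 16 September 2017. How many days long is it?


Start date: 2017-02-05
End date: 2017-09-16
Feb 2017: +24 days
Mar 2017: +31 days
Apr 2017: +30 days
... (5 more months)
Total: 223 days

223


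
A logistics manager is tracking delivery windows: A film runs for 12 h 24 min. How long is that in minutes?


Hours: 12
Minutes: 24
Convert hours to minutes: 12 x 60 = 720
Add remaining minutes: 720 + 24 = 744

744


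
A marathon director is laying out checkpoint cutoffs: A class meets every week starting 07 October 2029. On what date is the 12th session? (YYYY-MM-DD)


First occurrence: 2029-10-07 (occurrence 1)
Each occurrence is 7 days after the previous.
Occurrence 12 is 11 weeks after the first.
11 weeks = 77 days
2029-10-07 + 77 days = 2029-12-23

2029-12-23


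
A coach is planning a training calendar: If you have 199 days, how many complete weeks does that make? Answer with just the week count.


Total days: 199
Days per week: 7
Division: 199 / 7 = 28 remainder 3
Complete weeks: 28
Remaining days: 3

28


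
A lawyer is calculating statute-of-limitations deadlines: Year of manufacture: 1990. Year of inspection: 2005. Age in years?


Birth year: 1990
Current year: 2005
Age = current year - birth year
Age = 2005 - 1990 = 15

15


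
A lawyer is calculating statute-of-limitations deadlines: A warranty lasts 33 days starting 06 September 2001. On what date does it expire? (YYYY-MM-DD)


Start: 2001-09-06
Adding 33 days
Days remaining in September: 24
After September: 9 days still to add
October 2001 has 31 days, need 9
Result: 2001-10-09

2001-10-09


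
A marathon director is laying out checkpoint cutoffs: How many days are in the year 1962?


Year: 1962
Check leap year rules:
Divisible by 4? No
1962 is not a leap year
Days: 365

365


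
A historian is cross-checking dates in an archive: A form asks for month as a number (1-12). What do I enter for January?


Calendar month order:
1. January <--
2. February
January is month number 1

1


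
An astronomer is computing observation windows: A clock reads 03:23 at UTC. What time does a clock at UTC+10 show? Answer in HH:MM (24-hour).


Local time: 03:23 at UTC (offset 0h)
Target zone: UTC+10 (offset 10h)
Difference: 10 - (0) = 10 hours
Calculation: 3 + (10) = 13
Result: 13:23

13:23


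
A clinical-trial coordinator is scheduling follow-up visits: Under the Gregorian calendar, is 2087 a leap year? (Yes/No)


Year: 2087
Divisible by 4? 2087 / 4 = 521.75 -> No
Not divisible by 4, so NOT a leap year

No


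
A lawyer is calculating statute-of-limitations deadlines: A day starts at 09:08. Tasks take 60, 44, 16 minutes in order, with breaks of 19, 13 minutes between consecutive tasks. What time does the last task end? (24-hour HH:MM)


Start: 09:08 = 548 min from midnight
  after task 1 (60 min): 10:08
  after break (19 min): 10:27
  after task 2 (44 min): 11:11
  after break (13 min): 11:24
  after task 3 (16 min): 11:40
Total elapsed: 152 minutes
End time: 11:40

11:40


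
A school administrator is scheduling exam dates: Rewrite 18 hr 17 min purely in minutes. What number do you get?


Hours: 18
Extra minutes: 17
Minutes per hour: 60
Hours to minutes: 18 x 60 = 1080
Total: 1080 + 17 = 1097

1097


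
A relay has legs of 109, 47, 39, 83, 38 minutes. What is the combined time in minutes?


Durations: 109, 47, 39, 83, 38
Running sum: 109
+ 47 = 156
+ 39 = 195
+ 83 = 278
+ 38 = 316
Total duration: 316 minutes
That is 5 hours and 16 minutes

316


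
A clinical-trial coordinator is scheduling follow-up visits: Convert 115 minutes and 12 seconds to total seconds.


Minutes: 115
Extra seconds: 12
Seconds per minute: 60
Minutes to seconds: 115 x 60 = 6900
Total: 6900 + 12 = 6912

6912


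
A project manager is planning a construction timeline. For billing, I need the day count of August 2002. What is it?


Month: August
Year: 2002
August is a 31-day month
Total: 31 days

31


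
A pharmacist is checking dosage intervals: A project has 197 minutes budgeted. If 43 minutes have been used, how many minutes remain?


Total budget: 197 minutes
Time used: 43 minutes
Remaining: 197 - 43 = 154 minutes
Percent used: 21.8%
Percent remaining: 78.2%

154


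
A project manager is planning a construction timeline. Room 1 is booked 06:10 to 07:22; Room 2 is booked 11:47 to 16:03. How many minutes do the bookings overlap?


Interval A: [370, 442] minutes from midnight
Interval B: [707, 963] minutes from midnight
Overlap start = max(370, 707) = 707
Overlap end = min(442, 963) = 442
End <= start, so the intervals do not overlap: 0 minutes

0


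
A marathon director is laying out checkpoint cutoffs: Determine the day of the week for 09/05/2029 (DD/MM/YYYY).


Date: 2029-05-09
January 1, 2029 is a Monday
Day of year: 129
Offset from Jan 1: 128 days
128 mod 7 = 2
Result: Wednesday

Wednesday


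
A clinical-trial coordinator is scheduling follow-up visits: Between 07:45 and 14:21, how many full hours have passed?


Start: 07:45
End: 14:21
Hour difference: 14 - 7 = 7 hours
Minute difference: 21 - 45 = -24 minutes
Total minutes: 396
Complete hours: 396 / 60 = 6 (remainder 36)

6


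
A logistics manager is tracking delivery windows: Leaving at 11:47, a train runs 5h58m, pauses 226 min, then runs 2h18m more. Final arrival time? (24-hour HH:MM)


Depart: 11:47
Leg 1: +358 min -> 17:45
Layover: +226 min -> 21:31
Leg 2: +138 min -> 23:49
Total travel: 722 minutes = 12h 2m
Arrival: 23:49

23:49


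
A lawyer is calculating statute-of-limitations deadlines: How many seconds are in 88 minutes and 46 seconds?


Minutes: 88
Seconds: 46
Convert minutes to seconds: 88 x 60 = 5280
Add remaining seconds: 5280 + 46 = 5326

5326


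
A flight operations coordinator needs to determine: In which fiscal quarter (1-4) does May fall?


Month: May (month 5)
Q1: January-March (months 1-3)
Q2: April-June (months 4-6)
Q3: July-September (months 7-9)
Q4: October-December (months 10-12)
Month 5 falls in Q2

2


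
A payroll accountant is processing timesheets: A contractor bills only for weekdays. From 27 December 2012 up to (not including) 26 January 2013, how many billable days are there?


Start: 2012-12-27 (Thursday)
End (exclusive): 2013-01-26 (Saturday)
Total calendar days: 30
Full weeks: 30 // 7 = 4 -> 20 weekdays
Remaining 2 days starting on Thursday:
  Thu(w), Fri(w) -> 2 weekdays
Total business days: 20 + 2 = 22

22


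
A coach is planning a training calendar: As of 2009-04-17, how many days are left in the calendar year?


Start: April 17, 2009
End: December 31, 2009
Days left in April: 13
May: 31
June: 30
July: 31
August: 31
... plus remaining months
Sum of remaining months: 245
Total: 13 + 245 = 258

258


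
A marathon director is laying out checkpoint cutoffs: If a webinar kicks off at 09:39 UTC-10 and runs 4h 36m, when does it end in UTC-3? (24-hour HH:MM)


Start: 09:39 in UTC-10
Step 1 - add duration:
  minutes: 39 + 36 = 75 (carry 1h)
  hours: 9 + 4 + 1 = 14
  end in UTC-10: 14:15
Step 2 - convert UTC-10 -> UTC-3:
  offset difference: -3 - (-10) = 7 hours
  14 + (7) = 21 -> mod 24 = 21
Result: 21:15 in UTC-3

21:15


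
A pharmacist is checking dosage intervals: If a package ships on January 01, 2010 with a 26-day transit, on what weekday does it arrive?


Start: 2010-01-01 (Friday)
Step 1 - find target date: add 26 days
  2010-01-01 + 26 days = 2010-01-27
Step 2 - day of week:
  26 mod 7 = 5
  Friday + 5 days -> Wednesday
Result: Wednesday (2010-01-27)

Wednesday


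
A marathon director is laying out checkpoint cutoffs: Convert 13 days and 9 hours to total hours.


Days: 13
Extra hours: 9
Hours per day: 24
Days to hours: 13 x 24 = 312
Total: 312 + 9 = 321

321


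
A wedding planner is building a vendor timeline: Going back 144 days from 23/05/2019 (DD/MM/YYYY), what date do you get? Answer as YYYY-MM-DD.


Start: 2019-05-23
Subtracting 144 days
Days already passed in May: 23
After going back through May: 121 more days to subtract
April 2019: 30 days, 91 remaining
March 2019: 31 days, 60 remaining
February 2019: 28 days, 32 remaining
January 2019: 31 days, 1 remaining
Result: 2018-12-30

2018-12-30


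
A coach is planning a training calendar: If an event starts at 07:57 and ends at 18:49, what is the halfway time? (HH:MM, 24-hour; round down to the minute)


Start time: 07:57 = 477 minutes from midnight
End time: 18:49 = 1129 minutes from midnight
Sum: 477 + 1129 = 1606
Midpoint: 1606 / 2 = 803 minutes
Convert: 803 / 60 = 13 hours, 23 minutes
Result: 13:23

13:23


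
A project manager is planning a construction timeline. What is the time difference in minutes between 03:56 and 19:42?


Start time: 03:56 = 236 minutes from midnight
End time: 19:42 = 1182 minutes from midnight
Difference: 1182 - 236 = 946 minutes
That is 15 hours and 46 minutes

946


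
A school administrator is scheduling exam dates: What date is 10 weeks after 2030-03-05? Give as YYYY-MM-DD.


Start: 2030-03-05
Weeks to add: 10
Convert to days: 10 x 7 = 70 days
Add 70 days to 2030-03-05
Result: 2030-05-14

2030-05-14


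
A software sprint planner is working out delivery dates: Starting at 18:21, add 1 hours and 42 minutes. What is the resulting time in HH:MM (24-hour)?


Start time: 18:21
Adding: 1 hours 42 minutes
Minutes: 21 + 42 = 63
Minute overflow: 63 >= 60, so carry 1 hour, minutes = 3
Hours: 18 + 1 + 1 = 20
Result: 20:03

20:03


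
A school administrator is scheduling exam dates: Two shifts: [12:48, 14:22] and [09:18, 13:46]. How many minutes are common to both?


Interval A: [768, 862] minutes from midnight
Interval B: [558, 826] minutes from midnight
Overlap start = max(768, 558) = 768
Overlap end = min(862, 826) = 826
Overlap = 826 - 768 = 58 minutes

58


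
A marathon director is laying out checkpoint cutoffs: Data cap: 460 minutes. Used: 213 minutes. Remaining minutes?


Total budget: 460 minutes
Time used: 213 minutes
Remaining: 460 - 213 = 247 minutes
Percent used: 46.3%
Percent remaining: 53.7%

247


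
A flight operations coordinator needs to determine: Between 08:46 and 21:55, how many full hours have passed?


Start: 08:46
End: 21:55
Hour difference: 21 - 8 = 13 hours
Minute difference: 55 - 46 = 9 minutes
Total minutes: 789
Complete hours: 789 / 60 = 13 (remainder 9)

13


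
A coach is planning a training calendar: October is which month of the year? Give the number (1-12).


Calendar month order:
9. September
10. October <--
11. November
October is month number 10

10


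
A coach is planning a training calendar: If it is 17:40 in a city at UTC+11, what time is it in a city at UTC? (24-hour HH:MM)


Local time: 17:40 at UTC+11 (offset 11h)
Target zone: UTC (offset 0h)
Difference: 0 - (11) = -11 hours
Calculation: 17 + (-11) = 6
Result: 06:40

06:40


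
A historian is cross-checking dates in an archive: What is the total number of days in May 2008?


Month: May
Year: 2008
May is a 31-day month
Total: 31 days

31


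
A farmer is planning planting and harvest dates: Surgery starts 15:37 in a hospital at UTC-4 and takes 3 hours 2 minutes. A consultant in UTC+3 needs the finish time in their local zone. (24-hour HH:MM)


Start: 15:37 in UTC-4
Step 1 - add duration:
  minutes: 37 + 2 = 39
  hours: 15 + 3 + 0 = 18
  end in UTC-4: 18:39
Step 2 - convert UTC-4 -> UTC+3:
  offset difference: 3 - (-4) = 7 hours
  18 + (7) = 25 -> mod 24 = 1
Result: 01:39 in UTC+3

01:39


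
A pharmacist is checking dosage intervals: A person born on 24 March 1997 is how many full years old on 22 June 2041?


Birth: 1997-03-24
Reference: 2041-06-22
Year difference: 2041 - 1997 = 44
Has birthday (03-24) occurred by 06-22? Yes
Age in full years: 44

44


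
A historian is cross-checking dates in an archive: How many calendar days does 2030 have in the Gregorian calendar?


Year: 2030
Check leap year rules:
Divisible by 4? No
2030 is not a leap year
Days: 365

365


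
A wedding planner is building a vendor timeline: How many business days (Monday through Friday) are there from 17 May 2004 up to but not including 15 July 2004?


Start: 2004-05-17 (Monday)
End (exclusive): 2004-07-15 (Thursday)
Total calendar days: 59
Full weeks: 59 // 7 = 8 -> 40 weekdays
Remaining 3 days starting on Monday:
  Mon(w), Tue(w), Wed(w) -> 3 weekdays
Total business days: 40 + 3 = 43

43


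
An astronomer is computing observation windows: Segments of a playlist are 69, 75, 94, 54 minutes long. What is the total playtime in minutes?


Durations: 69, 75, 94, 54
Running sum: 69
+ 75 = 144
+ 94 = 238
+ 54 = 292
Total duration: 292 minutes
That is 4 hours and 52 minutes

292


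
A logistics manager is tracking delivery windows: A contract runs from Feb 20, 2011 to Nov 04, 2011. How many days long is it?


Start date: 2011-02-20
End date: 2011-11-04
Feb 2011: +9 days
Mar 2011: +31 days
Apr 2011: +30 days
... (7 more months)
Total: 257 days

257


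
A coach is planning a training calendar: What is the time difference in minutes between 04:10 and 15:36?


Start time: 04:10 = 250 minutes from midnight
End time: 15:36 = 936 minutes from midnight
Difference: 936 - 250 = 686 minutes
That is 11 hours and 26 minutes

686


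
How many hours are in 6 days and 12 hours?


Days: 6
Extra hours: 12
Hours per day: 24
Days to hours: 6 x 24 = 144
Total: 144 + 12 = 156

156


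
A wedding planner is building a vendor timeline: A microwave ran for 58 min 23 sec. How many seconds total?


Minutes: 58
Extra seconds: 23
Seconds per minute: 60
Minutes to seconds: 58 x 60 = 3480
Total: 3480 + 23 = 3503

3503


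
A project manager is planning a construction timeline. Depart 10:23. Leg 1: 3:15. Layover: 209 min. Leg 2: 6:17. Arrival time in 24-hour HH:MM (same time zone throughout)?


Depart: 10:23
Leg 1: +195 min -> 13:38
Layover: +209 min -> 17:07
Leg 2: +377 min -> 23:24
Total travel: 781 minutes = 13h 1m
Arrival: 23:24

23:24


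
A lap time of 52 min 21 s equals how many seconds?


Minutes: 52
Seconds: 21
Convert minutes to seconds: 52 x 60 = 3120
Add remaining seconds: 3120 + 21 = 3141

3141


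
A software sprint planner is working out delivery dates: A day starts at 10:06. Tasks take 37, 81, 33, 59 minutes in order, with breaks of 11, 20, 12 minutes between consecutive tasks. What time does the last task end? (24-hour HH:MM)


Start: 10:06 = 606 min from midnight
  after task 1 (37 min): 10:43
  after break (11 min): 10:54
  after task 2 (81 min): 12:15
  after break (20 min): 12:35
  after task 3 (33 min): 13:08
  after break (12 min): 13:20
  after task 4 (59 min): 14:19
Total elapsed: 253 minutes
End time: 14:19

14:19


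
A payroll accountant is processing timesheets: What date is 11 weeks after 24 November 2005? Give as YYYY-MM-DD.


Start: 2005-11-24
Weeks to add: 11
Convert to days: 11 x 7 = 77 days
Add 77 days to 2005-11-24
Result: 2006-02-09

2006-02-09


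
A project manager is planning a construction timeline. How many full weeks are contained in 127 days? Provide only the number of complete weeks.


Total days: 127
Days per week: 7
Division: 127 / 7 = 18 remainder 1
Complete weeks: 18
Remaining days: 1

18


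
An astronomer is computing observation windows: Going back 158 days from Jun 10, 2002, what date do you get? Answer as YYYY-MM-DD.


Start: 2002-06-10
Subtracting 158 days
Days already passed in June: 10
After going back through June: 148 more days to subtract
May 2002: 31 days, 117 remaining
April 2002: 30 days, 87 remaining
March 2002: 31 days, 56 remaining
February 2002: 28 days, 28 remaining
Result: 2002-01-03

2002-01-03


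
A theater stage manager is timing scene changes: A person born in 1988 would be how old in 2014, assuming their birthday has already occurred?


Birth year: 1988
Current year: 2014
Age = current year - birth year
Age = 2014 - 1988 = 26

26


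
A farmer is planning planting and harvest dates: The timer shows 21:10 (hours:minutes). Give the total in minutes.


Hours: 21
Minutes: 10
Convert hours to minutes: 21 x 60 = 1260
Add remaining minutes: 1260 + 10 = 1270

1270


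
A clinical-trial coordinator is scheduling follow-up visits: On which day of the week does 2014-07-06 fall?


Date: 2014-07-06
January 1, 2014 is a Wednesday
Day of year: 187
Offset from Jan 1: 186 days
186 mod 7 = 4
Result: Sunday

Sunday


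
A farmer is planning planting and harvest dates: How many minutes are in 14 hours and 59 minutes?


Hours: 14
Extra minutes: 59
Minutes per hour: 60
Hours to minutes: 14 x 60 = 840
Total: 840 + 59 = 899

899


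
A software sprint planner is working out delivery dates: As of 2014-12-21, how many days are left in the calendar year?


Start: December 21, 2014
End: December 31, 2014
Days left in December: 10
Total: 10 days

10


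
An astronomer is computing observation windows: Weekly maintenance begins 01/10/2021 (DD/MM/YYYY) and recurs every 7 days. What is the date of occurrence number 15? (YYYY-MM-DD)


First occurrence: 2021-10-01 (occurrence 1)
Each occurrence is 7 days after the previous.
Occurrence 15 is 14 weeks after the first.
14 weeks = 98 days
2021-10-01 + 98 days = 2022-01-07

2022-01-07


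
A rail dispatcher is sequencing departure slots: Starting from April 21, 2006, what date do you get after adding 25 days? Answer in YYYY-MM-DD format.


Start: 2006-04-21
Adding 25 days
Days remaining in April: 9
After April: 16 days still to add
May 2006 has 31 days, need 16
Result: 2006-05-16

2006-05-16


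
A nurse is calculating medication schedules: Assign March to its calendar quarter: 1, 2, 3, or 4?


Month: March (month 3)
Q1: January-March (months 1-3)
Q2: April-June (months 4-6)
Q3: July-September (months 7-9)
Q4: October-December (months 10-12)
Month 3 falls in Q1

1


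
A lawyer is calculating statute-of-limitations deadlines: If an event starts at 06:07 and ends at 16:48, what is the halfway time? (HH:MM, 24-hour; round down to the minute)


Start time: 06:07 = 367 minutes from midnight
End time: 16:48 = 1008 minutes from midnight
Sum: 367 + 1008 = 1375
Midpoint: 1375 / 2 = 687 minutes
Convert: 687 / 60 = 11 hours, 27 minutes
Result: 11:27

11:27


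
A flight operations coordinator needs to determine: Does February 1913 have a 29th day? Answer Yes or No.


Year: 1913
Divisible by 4? 1913 / 4 = 478.25 -> No
Not divisible by 4, so NOT a leap year

No


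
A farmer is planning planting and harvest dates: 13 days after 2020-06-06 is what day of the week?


Start: 2020-06-06 (Saturday)
Step 1 - find target date: add 13 days
  2020-06-06 + 13 days = 2020-06-19
Step 2 - day of week:
  13 mod 7 = 6
  Saturday + 6 days -> Friday
Result: Friday (2020-06-19)

Friday


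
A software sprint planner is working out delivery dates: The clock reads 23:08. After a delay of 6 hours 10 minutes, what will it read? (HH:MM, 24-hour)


Start time: 23:08
Adding: 6 hours 10 minutes
Minutes: 8 + 10 = 18
Hours: 23 + 6 + 0 = 29
Hour wraparound: 29 mod 24 = 5
Result: 05:18

05:18


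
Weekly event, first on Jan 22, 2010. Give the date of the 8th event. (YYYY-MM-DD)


First occurrence: 2010-01-22 (occurrence 1)
Each occurrence is 7 days after the previous.
Occurrence 8 is 7 weeks after the first.
7 weeks = 49 days
2010-01-22 + 49 days = 2010-03-12

2010-03-12


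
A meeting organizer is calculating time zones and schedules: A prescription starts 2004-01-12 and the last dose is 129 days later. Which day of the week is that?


Start: 2004-01-12 (Monday)
Step 1 - find target date: add 129 days
  2004-01-12 + 129 days = 2004-05-20
Step 2 - day of week:
  129 mod 7 = 3
  Monday + 3 days -> Thursday
Result: Thursday (2004-05-20)

Thursday


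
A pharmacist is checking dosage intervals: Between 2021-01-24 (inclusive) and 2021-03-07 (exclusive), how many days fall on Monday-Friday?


Start: 2021-01-24 (Sunday)
End (exclusive): 2021-03-07 (Sunday)
Total calendar days: 42
Full weeks: 42 // 7 = 6 -> 30 weekdays
Remaining 0 days starting on Sunday:
Total business days: 30 + 0 = 30

30


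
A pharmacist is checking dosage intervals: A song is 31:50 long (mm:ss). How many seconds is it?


Minutes: 31
Extra seconds: 50
Seconds per minute: 60
Minutes to seconds: 31 x 60 = 1860
Total: 1860 + 50 = 1910

1910


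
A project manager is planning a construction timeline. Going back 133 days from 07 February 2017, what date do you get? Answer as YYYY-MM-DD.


Start: 2017-02-07
Subtracting 133 days
Days already passed in February: 7
After going back through February: 126 more days to subtract
January 2017: 31 days, 95 remaining
December 2016: 31 days, 64 remaining
November 2016: 30 days, 34 remaining
October 2016: 31 days, 3 remaining
Result: 2016-09-27

2016-09-27
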